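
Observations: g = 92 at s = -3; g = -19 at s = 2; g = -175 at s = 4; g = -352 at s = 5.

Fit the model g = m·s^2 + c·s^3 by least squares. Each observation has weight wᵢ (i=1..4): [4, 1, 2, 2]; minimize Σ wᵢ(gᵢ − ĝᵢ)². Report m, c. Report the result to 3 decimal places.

m = 1.132, c = -3.036

Normal-equation sums: Σwᵢ·s^2·s^2 = 2102, Σwᵢ·s^2·s^3 = 7358, Σwᵢ·s^3·s^3 = 42422.
Right-hand side: Σwᵢ·s^2·g = -19964, Σwᵢ·s^3·g = -120488.
AᵀWA·[m, c]ᵀ = AᵀWg becomes [[2102, 7358]; [7358, 42422]]·[m, c]ᵀ = [-19964, -120488]ᵀ.
Determinant 2102·42422 − 7358² = 35030880.
m = ((-19964)·42422 − 7358·(-120488))/35030880 = 1651579/1459620; c = (2102·(-120488) − 7358·(-19964))/35030880 = -4432111/1459620.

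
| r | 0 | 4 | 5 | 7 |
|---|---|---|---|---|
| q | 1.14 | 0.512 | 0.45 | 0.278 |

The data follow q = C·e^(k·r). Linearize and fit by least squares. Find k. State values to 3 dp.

With ln qᵢ as the transformed response and rᵢ as the regressor:
AᵀA = [[90.0000, 16.0000]; [16.0000, 4]], rhs = [-15.6312, -2.6170]ᵀ  (here Σr = 16.0000, Σ(r)² = 90.0000, Σln q = -2.6170, Σr·ln q = -15.6312).
Solving (det = 104.0000): k = -0.19858, ln C = 0.14005.

k = -0.199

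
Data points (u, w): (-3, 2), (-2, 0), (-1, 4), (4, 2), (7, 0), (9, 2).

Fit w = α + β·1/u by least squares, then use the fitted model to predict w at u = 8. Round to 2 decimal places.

With design matrix A, AᵀA = [[6, -335/252]; [-335/252, 92485/63504]] and Aᵀw = [10, -71/18]ᵀ.
Eliminating β: (92485/63504)·(row 1) − (-335/252)·(row 2) gives (442685/63504)·α = (92485/63504)·10 − (-335/252)·(-71/18) = 147965/15876, so α = 118372/88537.
Then β = ((-71/18) − (-335/252)·(118372/88537))/(92485/63504) = -658728/442685.
At u = 8: ŵ = (118372/88537)·(1) + (-658728/442685)·(1/8) = 509519/442685.

ŵ = 1.15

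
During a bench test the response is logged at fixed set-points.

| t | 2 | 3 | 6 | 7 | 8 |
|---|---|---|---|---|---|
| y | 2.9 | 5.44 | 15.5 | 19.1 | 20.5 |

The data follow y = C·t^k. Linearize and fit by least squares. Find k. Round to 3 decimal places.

k = 1.453

With ln yᵢ as the transformed response and ln tᵢ as the regressor:
Σln t = 7.6089, Σ(ln t)² = 13.0084, Σln y = 11.4694, Σln t·ln y = 19.5304.
Normal system: [[13.0084, 7.6089]; [7.6089, 5]]·[k, ln C]ᵀ = [19.5304, 11.4694]ᵀ.
Δ = 13.0084·5 − (7.6089)² = 7.1473; k = (19.5304·5 − 7.6089·11.4694)/7.1473 = 1.45261, ln C = (13.0084·11.4694 − 7.6089·19.5304)/7.1473 = 0.08334.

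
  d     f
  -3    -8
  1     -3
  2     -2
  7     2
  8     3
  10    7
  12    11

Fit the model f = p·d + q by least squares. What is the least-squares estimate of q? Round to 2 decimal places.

Entries of AᵀA: Σd·d = 371, Σd = 37, Σ1 = 7.
Right-hand side: Σd·f = 257, Σf = 10.
Normal equations: [[371, 37]; [37, 7]]·[p, q]ᵀ = [257, 10]ᵀ.
Eliminating q: 7·(row 1) − 37·(row 2) gives 1228·p = 7·257 − 37·10 = 1429, so p = 1429/1228.
Then q = (10 − 37·(1429/1228))/7 = -5799/1228.

q = -4.72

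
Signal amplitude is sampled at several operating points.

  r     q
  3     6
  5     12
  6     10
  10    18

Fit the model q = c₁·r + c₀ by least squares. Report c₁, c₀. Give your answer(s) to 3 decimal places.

From the data, Σr·r = 170, Σr = 24, Σ1 = 4.
Right-hand side: Σr·q = 318, Σq = 46.
Eliminating c₀: 4·(row 1) − 24·(row 2) gives 104·c₁ = 4·318 − 24·46 = 168, so c₁ = 21/13.
Then c₀ = (46 − 24·(21/13))/4 = 47/26.

c₁ = 1.615, c₀ = 1.808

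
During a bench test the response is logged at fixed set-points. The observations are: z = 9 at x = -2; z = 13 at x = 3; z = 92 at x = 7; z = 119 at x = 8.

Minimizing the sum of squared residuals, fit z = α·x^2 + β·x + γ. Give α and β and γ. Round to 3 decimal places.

α = 2.038, β = -1.112, γ = -1.489

Entries of MᵀM: Σx^2·x^2 = 6594, Σx^2·x = 874, Σx^2 = 126, Σx·x = 126, Σx = 16, Σ1 = 4.
Moment sums: Σx^2·z = 12277, Σx·z = 1617, Σz = 233.
So MᵀM·[α, β, γ]ᵀ = Mᵀz: [[6594, 874, 126]; [874, 126, 16]; [126, 16, 4]]·[α, β, γ]ᵀ = [12277, 1617, 233]ᵀ.
Solving the 3×3 system (Gaussian elimination) gives α = 2107/1034, β = -575/517, γ = -70/47.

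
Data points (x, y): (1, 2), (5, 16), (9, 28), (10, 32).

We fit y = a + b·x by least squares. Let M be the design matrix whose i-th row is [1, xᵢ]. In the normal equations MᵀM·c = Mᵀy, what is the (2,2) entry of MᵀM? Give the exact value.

Row 2 ↔ basis x, column 2 ↔ basis x, so (MᵀM)_{2,2} = Σᵢ (x)·(x) = (1)·(1) + (5)·(5) + (9)·(9) + (10)·(10) = 207.

207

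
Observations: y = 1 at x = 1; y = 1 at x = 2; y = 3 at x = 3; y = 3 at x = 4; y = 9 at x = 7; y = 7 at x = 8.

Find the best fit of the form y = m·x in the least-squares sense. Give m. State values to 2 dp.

m = 1.00

Normal-equation sums: Σx·x = 143.
For Aᵀy: Σx·y = 143.
AᵀA·[m]ᵀ = Aᵀy becomes [[143]]·[m]ᵀ = [143]ᵀ.
Hence m = 143 / 143 ≈ 1.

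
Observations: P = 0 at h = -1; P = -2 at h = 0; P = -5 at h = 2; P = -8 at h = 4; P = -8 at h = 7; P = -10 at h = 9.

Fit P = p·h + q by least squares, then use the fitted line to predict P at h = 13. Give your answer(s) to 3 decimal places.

P̂ = -14.387

From the data, Σh·h = 151, Σh = 21, Σ1 = 6.
And Σh·P = -188, ΣP = -33.
MᵀM·[p, q]ᵀ = MᵀP becomes [[151, 21]; [21, 6]]·[p, q]ᵀ = [-188, -33]ᵀ.
Determinant 151·6 − 21² = 465.
p = ((-188)·6 − 21·(-33))/465 = -29/31; q = (151·(-33) − 21·(-188))/465 = -69/31.
At h = 13: P̂ = (-29/31)·(13) + (-69/31)·(1) = -446/31.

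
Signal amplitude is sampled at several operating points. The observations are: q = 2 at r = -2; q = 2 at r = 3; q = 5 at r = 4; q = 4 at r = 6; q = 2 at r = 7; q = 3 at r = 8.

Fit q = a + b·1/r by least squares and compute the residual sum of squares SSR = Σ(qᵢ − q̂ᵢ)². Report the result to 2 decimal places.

With design matrix X, XᵀX = [[6, 29/56]; [29/56, 13757/28224]] and Xᵀq = [18, 377/168]ᵀ.
Eliminating b: (13757/28224)·(row 1) − (29/56)·(row 2) gives (24991/9408)·a = (13757/28224)·18 − (29/56)·(377/168) = 71609/9408, so a = 71609/24991.
Then b = ((377/168) − (29/56)·(71609/24991))/(13757/28224) = 38976/24991.
Residuals: -2139/24991, -34619/24991, 43602/24991, 21859/24991, -27195/24991, -1508/24991; SSR = 173016/24991.

SSR = 6.92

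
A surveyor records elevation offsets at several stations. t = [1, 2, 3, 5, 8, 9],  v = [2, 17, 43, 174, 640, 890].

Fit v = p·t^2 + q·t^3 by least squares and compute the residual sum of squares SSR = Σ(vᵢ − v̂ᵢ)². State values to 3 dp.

Normal-equation sums: Σt^2·t^2 = 11380, Σt^2·t^3 = 95218, Σt^3·t^3 = 810004.
For Mᵀv: Σt^2·v = 117857, Σt^3·v = 999539.
MᵀM·[p, q]ᵀ = Mᵀv becomes [[11380, 95218]; [95218, 810004]]·[p, q]ᵀ = [117857, 999539]ᵀ.
Determinant 11380·810004 − 95218² = 151377996.
p = (117857·810004 − 95218·999539)/151377996 = 48422821/25229666; q = (11380·999539 − 95218·117857)/151377996 = 25440999/25229666.
Residuals: -11702244/12614833, 15842523/12614833, -18918362/12614833, -134/4609, 11067104/12614833, -7167016/12614833; SSR = 72915265/12614833.

SSR = 5.780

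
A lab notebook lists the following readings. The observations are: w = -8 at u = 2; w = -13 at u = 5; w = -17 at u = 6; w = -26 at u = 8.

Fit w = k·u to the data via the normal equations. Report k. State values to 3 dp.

Entries of MᵀM: Σu·u = 129.
Moment sums: Σu·w = -391.
So MᵀM·[k]ᵀ = Mᵀw: [[129]]·[k]ᵀ = [-391]ᵀ.
Hence k = -391 / 129 ≈ -3.03101.

k = -3.031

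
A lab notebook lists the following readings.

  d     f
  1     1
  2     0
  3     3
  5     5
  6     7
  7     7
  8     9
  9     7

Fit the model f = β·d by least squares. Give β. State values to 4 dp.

Compute the Gram sums: Σd·d = 269.
Right-hand side: Σd·f = 261.
XᵀX·[β]ᵀ = Xᵀf becomes [[269]]·[β]ᵀ = [261]ᵀ.
Hence β = 261 / 269 ≈ 0.97026.

β = 0.9703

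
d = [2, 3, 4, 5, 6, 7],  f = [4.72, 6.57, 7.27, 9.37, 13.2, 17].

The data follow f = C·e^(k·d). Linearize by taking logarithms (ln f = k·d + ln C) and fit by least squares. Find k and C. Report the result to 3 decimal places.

k = 0.250, C = 2.865

Linearized form: ln f = k·d + ln C. From the 6 transformed points,
AᵀA = [[139.0000, 27.0000]; [27.0000, 6]], rhs = [63.1875, 13.0690]ᵀ  (here Σd = 27.0000, Σ(d)² = 139.0000, Σln f = 13.0690, Σd·ln f = 63.1875).
Solving (det = 105.0000): k = 0.25011, ln C = 1.05267, so C = exp(1.05267) = 2.86529.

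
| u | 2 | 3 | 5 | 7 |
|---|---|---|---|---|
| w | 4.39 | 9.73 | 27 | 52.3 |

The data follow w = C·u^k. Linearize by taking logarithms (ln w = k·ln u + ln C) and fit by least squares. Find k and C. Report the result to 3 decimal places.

With ln wᵢ as the transformed response and ln uᵢ as the regressor:
AᵀA = [[8.0643, 5.3471]; [5.3471, 4]], rhs = [16.5294, 11.0074]ᵀ  (here Σln u = 5.3471, Σ(ln u)² = 8.0643, Σln w = 11.0074, Σln u·ln w = 16.5294).
Slope k = (n·Σln u·ln w − Σln u·Σln w)/(n·Σ(ln u)² − (Σln u)²) = (4·16.5294 − 5.3471·11.0074)/3.6655 = 1.98061; ln C = (Σln w − k·Σln u)/n = 0.10421, so C = exp(0.10421) = 1.10984.

k = 1.981, C = 1.110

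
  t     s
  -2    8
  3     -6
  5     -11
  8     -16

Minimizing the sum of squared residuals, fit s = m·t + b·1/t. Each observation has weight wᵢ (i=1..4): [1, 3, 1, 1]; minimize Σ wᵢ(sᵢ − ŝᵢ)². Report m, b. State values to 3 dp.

m = -1.880, b = -4.573

The normal system AᵀWA·[m, b]ᵀ = AᵀWs is [[120, 6]; [6, 3067/4800]]·[m, b]ᵀ = [-253, -71/5]ᵀ.
Eliminating b: (3067/4800)·(row 1) − 6·(row 2) gives (1627/40)·m = (3067/4800)·(-253) − 6·(-71/5) = -366991/4800, so m = -366991/195240.
Then b = ((-71/5) − 6·(-366991/195240))/(3067/4800) = -7440/1627.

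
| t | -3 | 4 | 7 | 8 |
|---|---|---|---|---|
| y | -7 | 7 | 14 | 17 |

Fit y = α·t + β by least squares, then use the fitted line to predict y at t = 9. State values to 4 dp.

XᵀX·[α, β]ᵀ = Xᵀy reads: 138·α + 16·β = 283;  16·α + 4·β = 31.
(Σt·t = 138, Σt = 16, Σ1 = 4, Σt·y = 283, Σy = 31.)
det = 138·4 − 16² = 296.
α = (283·4 − 16·31)/296 = 159/74; β = (138·31 − 16·283)/296 = -125/148.
At t = 9: ŷ = (159/74)·(9) + (-125/148)·(1) = 2737/148.

ŷ = 18.4932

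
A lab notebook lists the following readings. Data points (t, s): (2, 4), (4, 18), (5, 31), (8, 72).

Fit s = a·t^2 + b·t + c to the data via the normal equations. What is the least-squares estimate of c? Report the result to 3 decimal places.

c = -4.707

With design matrix M, MᵀM = [[4993, 709, 109]; [709, 109, 19]; [109, 19, 4]] and Mᵀs = [5687, 811, 125]ᵀ.
Row-reducing yields a = 9/10, b = 361/150, c = -353/75.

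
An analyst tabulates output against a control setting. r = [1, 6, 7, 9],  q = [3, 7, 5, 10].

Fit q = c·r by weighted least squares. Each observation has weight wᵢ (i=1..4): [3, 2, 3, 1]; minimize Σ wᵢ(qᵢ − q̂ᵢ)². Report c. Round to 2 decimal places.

Entries of XᵀWX: Σwᵢ·r·r = 303.
For XᵀWq: Σwᵢ·r·q = 288.
c = 288/303 = 0.950495.

c = 0.95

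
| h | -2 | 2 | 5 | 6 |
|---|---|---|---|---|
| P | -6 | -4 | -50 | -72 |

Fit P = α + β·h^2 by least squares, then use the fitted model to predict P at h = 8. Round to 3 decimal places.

The normal equations are: 4·α + 69·β = -132;  69·α + 1953·β = -3882.
Determinant 4·1953 − 69² = 3051.
α = ((-132)·1953 − 69·(-3882))/3051 = 1118/339; β = (4·(-3882) − 69·(-132))/3051 = -2140/1017.
At h = 8: P̂ = (1118/339)·(1) + (-2140/1017)·(64) = -133606/1017.

P̂ = -131.373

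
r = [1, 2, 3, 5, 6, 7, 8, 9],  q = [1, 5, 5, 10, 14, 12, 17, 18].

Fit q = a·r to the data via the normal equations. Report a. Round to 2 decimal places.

Compute the Gram sums: Σr·r = 269.
And Σr·q = 542.
Hence a = 542 / 269 ≈ 2.01487.

a = 2.01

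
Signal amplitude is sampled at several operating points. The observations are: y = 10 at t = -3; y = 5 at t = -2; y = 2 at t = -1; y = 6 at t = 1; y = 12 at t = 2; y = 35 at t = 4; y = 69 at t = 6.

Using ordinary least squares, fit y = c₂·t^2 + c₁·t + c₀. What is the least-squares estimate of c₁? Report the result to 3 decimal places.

Sums needed: Σt^2·t^2 = 1667, Σt^2·t = 253, Σt^2 = 71, Σt·t = 71, Σt = 7, Σ1 = 7.
And Σt^2·y = 3210, Σt·y = 542, Σy = 139.
Normal equations: [[1667, 253, 71]; [253, 71, 7]; [71, 7, 7]]·[c₂, c₁, c₀]ᵀ = [3210, 542, 139]ᵀ.
Inverting the 3×3 Gram matrix, [c₂, c₁, c₀]ᵀ = [146521/96162, 188851/96162, 39085/16027]ᵀ.

c₁ = 1.964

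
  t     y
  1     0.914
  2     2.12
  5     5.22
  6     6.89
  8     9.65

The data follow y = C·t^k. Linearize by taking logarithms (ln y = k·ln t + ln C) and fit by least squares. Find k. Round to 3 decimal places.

k = 1.111

Let Y = ln y. Fitting Y = k·ln t + ln C by least squares:
Over the data: Σln t = 6.1738, Σ(ln t)² = 10.6052, Σln y = 6.5110, Σln t·ln y = 11.3527.
Normal system: [[10.6052, 6.1738]; [6.1738, 5]]·[k, ln C]ᵀ = [11.3527, 6.5110]ᵀ.
Slope k = (n·Σln t·ln y − Σln t·Σln y)/(n·Σ(ln t)² − (Σln t)²) = (5·11.3527 − 6.1738·6.5110)/14.9105 = 1.11101; ln C = (Σln y − k·Σln t)/n = -0.06962.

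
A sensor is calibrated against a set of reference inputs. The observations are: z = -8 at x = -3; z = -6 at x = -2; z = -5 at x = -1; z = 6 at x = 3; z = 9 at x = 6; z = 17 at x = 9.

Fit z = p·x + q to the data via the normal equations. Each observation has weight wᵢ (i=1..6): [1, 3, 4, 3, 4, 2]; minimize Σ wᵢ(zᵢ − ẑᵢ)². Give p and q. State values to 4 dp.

MᵀWM·[p, q]ᵀ = MᵀWz reads: 358·p + 38·q = 656;  38·p + 17·q = 42.
Δ = 358·17 − 38² = 4642.
p = (656·17 − 38·42)/4642 = 4778/2321; q = (358·42 − 38·656)/4642 = -4946/2321.

p = 2.0586, q = -2.1310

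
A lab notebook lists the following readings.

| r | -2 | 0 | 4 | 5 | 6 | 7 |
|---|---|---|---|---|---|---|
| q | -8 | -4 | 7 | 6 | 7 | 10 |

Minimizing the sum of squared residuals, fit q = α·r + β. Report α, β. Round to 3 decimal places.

Compute the Gram sums: Σr·r = 130, Σr = 20, Σ1 = 6.
Moment sums: Σr·q = 186, Σq = 18.
MᵀM·[α, β]ᵀ = Mᵀq becomes [[130, 20]; [20, 6]]·[α, β]ᵀ = [186, 18]ᵀ.
Determinant 130·6 − 20² = 380.
α = (186·6 − 20·18)/380 = 189/95; β = (130·18 − 20·186)/380 = -69/19.

α = 1.989, β = -3.632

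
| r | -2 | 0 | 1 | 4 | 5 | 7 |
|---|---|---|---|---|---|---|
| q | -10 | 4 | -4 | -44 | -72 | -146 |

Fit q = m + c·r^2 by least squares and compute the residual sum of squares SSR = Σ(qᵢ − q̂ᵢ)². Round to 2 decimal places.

Entries of XᵀX: Σ1 = 6, Σr^2 = 95, Σr^2·r^2 = 3299.
And Σq = -272, Σr^2·q = -9702.
Normal equations: [[6, 95]; [95, 3299]]·[m, c]ᵀ = [-272, -9702]ᵀ.
Determinant 6·3299 − 95² = 10769.
m = ((-272)·3299 − 95·(-9702))/10769 = 24362/10769; c = (6·(-9702) − 95·(-272))/10769 = -32372/10769.
Residuals: -2564/10769, 18714/10769, -394/121, 19754/10769, 870/979, -10408/10769; SSR = 202112/10769.

SSR = 18.77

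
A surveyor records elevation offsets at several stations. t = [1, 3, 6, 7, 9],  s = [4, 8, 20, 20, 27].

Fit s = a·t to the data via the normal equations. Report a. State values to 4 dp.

a = 3.0170

Sums needed: Σt·t = 176.
Moment sums: Σt·s = 531.
Normal equations: [[176]]·[a]ᵀ = [531]ᵀ.
a = 531/176 = 3.01705.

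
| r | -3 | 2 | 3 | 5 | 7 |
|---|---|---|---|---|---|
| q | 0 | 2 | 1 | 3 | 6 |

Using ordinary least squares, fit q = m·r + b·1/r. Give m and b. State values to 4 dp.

Sums needed: Σr·r = 96, Σr·1/r = 5, Σ1/r·1/r = 23489/44100.
For Mᵀq: Σr·q = 64, Σ1/r·q = 293/105.
MᵀM·[m, b]ᵀ = Mᵀq becomes [[96, 5]; [5, 23489/44100]]·[m, b]ᵀ = [64, 293/105]ᵀ.
Δ = 96·(23489/44100) − 5² = 96037/3675.
m = (64·(23489/44100) − 5·(293/105))/(96037/3675) = 221999/288111; b = (96·(293/105) − 5·64)/(96037/3675) = -191520/96037.

m = 0.7705, b = -1.9942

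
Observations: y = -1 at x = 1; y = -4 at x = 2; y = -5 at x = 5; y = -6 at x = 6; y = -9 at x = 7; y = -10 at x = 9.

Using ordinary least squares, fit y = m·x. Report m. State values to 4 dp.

m = -1.1378

Forming MᵀM = [[196]] and Mᵀy = [-223]ᵀ gives MᵀM·[m]ᵀ = Mᵀy.
Hence m = -223 / 196 ≈ -1.13776.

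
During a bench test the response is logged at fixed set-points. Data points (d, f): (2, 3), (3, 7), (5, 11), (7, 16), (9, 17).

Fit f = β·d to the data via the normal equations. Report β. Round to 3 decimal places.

β = 2.065

XᵀX·[β]ᵀ = Xᵀf reads: 168·β = 347.
(Σd·d = 168, Σd·f = 347.)
β = 347/168 = 2.06548.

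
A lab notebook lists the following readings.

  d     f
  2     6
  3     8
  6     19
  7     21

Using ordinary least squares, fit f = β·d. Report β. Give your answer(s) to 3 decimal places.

β = 3.031

Sums needed: Σd·d = 98.
Moment sums: Σd·f = 297.
So MᵀM·[β]ᵀ = Mᵀf: [[98]]·[β]ᵀ = [297]ᵀ.
Hence β = 297 / 98 ≈ 3.03061.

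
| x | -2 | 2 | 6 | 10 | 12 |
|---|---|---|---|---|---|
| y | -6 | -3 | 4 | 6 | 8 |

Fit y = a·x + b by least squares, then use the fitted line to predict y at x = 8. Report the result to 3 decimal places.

ŷ = 4.280

MᵀM·[a, b]ᵀ = Mᵀy reads: 288·a + 28·b = 186;  28·a + 5·b = 9.
det = 288·5 − 28² = 656.
a = (186·5 − 28·9)/656 = 339/328; b = (288·9 − 28·186)/656 = -327/82.
At x = 8: ŷ = (339/328)·(8) + (-327/82)·(1) = 351/82.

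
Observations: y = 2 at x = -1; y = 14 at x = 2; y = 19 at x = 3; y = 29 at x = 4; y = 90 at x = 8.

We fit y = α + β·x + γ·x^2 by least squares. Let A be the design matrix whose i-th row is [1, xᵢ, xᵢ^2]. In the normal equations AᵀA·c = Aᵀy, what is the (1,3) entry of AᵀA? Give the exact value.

94

Row 1 ↔ basis 1, column 3 ↔ basis x^2, so (AᵀA)_{1,3} = Σᵢ x^2 = (1)·(1) + (1)·(4) + (1)·(9) + (1)·(16) + (1)·(64) = 94.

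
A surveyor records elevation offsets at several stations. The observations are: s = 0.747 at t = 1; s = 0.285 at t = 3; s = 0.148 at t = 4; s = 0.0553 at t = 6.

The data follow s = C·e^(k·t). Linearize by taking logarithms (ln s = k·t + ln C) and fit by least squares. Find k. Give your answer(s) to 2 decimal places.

With ln sᵢ as the transformed response and tᵢ as the regressor:
Σt = 14.0000, Σ(t)² = 62.0000, Σln s = -6.3525, Σt·ln s = -29.0696.
Equations: 62.0000·k + 14.0000·ln C = -29.0696;  14.0000·k + 4·ln C = -6.3525.
Δ = 62.0000·4 − (14.0000)² = 52.0000; k = (-29.0696·4 − 14.0000·-6.3525)/52.0000 = -0.52584, ln C = (62.0000·-6.3525 − 14.0000·-29.0696)/52.0000 = 0.25231.

k = -0.53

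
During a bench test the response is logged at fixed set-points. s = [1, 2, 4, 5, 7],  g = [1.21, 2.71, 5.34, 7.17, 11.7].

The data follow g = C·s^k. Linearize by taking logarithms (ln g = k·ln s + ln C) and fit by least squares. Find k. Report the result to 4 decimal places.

Let Y = ln g. Fitting Y = k·ln s + ln C by least squares:
XᵀX = [[8.7791, 5.6348]; [5.6348, 5]], rhs = [10.9700, 7.2923]ᵀ  (here Σln s = 5.6348, Σ(ln s)² = 8.7791, Σln g = 7.2923, Σln s·ln g = 10.9700).
Solving (det = 12.1448): k = 1.13294, ln C = 0.18168.

k = 1.1329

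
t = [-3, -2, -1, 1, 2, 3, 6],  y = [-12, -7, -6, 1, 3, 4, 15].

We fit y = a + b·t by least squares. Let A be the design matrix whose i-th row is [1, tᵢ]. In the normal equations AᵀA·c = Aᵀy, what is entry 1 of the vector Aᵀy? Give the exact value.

Entry 1 ↔ basis 1, so (Aᵀy)_{1} = Σᵢ yᵢ = (1)·(-12) + (1)·(-7) + (1)·(-6) + (1)·(1) + (1)·(3) + (1)·(4) + (1)·(15) = -2.

-2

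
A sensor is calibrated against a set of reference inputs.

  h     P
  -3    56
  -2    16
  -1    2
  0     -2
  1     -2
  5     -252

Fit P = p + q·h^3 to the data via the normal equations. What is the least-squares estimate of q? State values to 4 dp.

Sums needed: Σ1 = 6, Σh^3 = 90, Σh^3·h^3 = 16420.
For XᵀP: ΣP = -182, Σh^3·P = -33144.
XᵀX·[p, q]ᵀ = XᵀP becomes [[6, 90]; [90, 16420]]·[p, q]ᵀ = [-182, -33144]ᵀ.
Δ = 6·16420 − 90² = 90420.
p = ((-182)·16420 − 90·(-33144))/90420 = -2/33; q = (6·(-33144) − 90·(-182))/90420 = -111/55.

q = -2.0182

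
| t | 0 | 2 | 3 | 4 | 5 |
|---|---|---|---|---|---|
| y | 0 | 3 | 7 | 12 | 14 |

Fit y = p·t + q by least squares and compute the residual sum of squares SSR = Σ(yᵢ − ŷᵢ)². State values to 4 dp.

SSR = 6.7973

With design matrix A, AᵀA = [[54, 14]; [14, 5]] and Aᵀy = [145, 36]ᵀ.
Eliminating q: 5·(row 1) − 14·(row 2) gives 74·p = 5·145 − 14·36 = 221, so p = 221/74.
Then q = (36 − 14·(221/74))/5 = -43/37.
Residuals: 43/37, -67/37, -59/74, 45/37, 17/74; SSR = 503/74.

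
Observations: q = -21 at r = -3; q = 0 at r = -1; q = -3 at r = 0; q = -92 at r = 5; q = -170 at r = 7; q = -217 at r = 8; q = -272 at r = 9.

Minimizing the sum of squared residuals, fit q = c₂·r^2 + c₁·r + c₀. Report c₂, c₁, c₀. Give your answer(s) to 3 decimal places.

c₂ = -3.010, c₁ = -2.900, c₀ = -1.891

Setting ∂/∂c₂ … = 0 gives: 13765·c₂ + 1681·c₁ + 229·c₀ = -46739;  1681·c₂ + 229·c₁ + 25·c₀ = -5771;  229·c₂ + 25·c₁ + 7·c₀ = -775.
(Σr^2·r^2 = 13765, Σr^2·r = 1681, Σr^2 = 229, Σr·r = 229, Σr = 25, Σ1 = 7, Σr^2·q = -46739, Σr·q = -5771, Σq = -775.)
Row-reducing yields c₂ = -115415/38346, c₁ = -37073/12782, c₀ = -5180/2739.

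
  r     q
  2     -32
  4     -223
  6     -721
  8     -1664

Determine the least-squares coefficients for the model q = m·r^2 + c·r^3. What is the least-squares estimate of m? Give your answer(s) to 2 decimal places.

Normal-equation sums: Σr^2·r^2 = 5664, Σr^2·r^3 = 41600, Σr^3·r^3 = 312960.
For Mᵀq: Σr^2·q = -136148, Σr^3·q = -1022232.
So MᵀM·[m, c]ᵀ = Mᵀq: [[5664, 41600]; [41600, 312960]]·[m, c]ᵀ = [-136148, -1022232]ᵀ.
Δ = 5664·312960 − 41600² = 42045440.
m = ((-136148)·312960 − 41600·(-1022232))/42045440 = -32823/16424; c = (5664·(-1022232) − 41600·(-136148))/42045440 = -492833/164240.

m = -2.00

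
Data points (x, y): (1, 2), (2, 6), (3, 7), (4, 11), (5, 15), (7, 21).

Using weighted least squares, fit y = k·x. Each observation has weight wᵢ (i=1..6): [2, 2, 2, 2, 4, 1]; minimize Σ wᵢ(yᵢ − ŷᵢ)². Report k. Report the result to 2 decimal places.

k = 2.89

Normal-equation sums: Σwᵢ·x·x = 209.
For AᵀWy: Σwᵢ·x·y = 605.
k = 605/209 = 2.89474.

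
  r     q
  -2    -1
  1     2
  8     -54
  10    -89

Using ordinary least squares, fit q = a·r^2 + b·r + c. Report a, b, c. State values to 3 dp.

The normal equations are: 14113·a + 1505·b + 169·c = -12358;  1505·a + 169·b + 17·c = -1318;  169·a + 17·b + 4·c = -142.
(Σr^2·r^2 = 14113, Σr^2·r = 1505, Σr^2 = 169, Σr·r = 169, Σr = 17, Σ1 = 4, Σr^2·q = -12358, Σr·q = -1318, Σq = -142.)
Inverting the 3×3 Gram matrix, [a, b, c]ᵀ = [-8842/9273, 1140/3091, 29848/9273]ᵀ.

a = -0.954, b = 0.369, c = 3.219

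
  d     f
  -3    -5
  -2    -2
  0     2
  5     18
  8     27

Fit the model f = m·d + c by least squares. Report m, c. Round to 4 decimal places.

From the data, Σd·d = 102, Σd = 8, Σ1 = 5.
Moment sums: Σd·f = 325, Σf = 40.
MᵀM·[m, c]ᵀ = Mᵀf becomes [[102, 8]; [8, 5]]·[m, c]ᵀ = [325, 40]ᵀ.
det = 102·5 − 8² = 446.
m = (325·5 − 8·40)/446 = 1305/446; c = (102·40 − 8·325)/446 = 740/223.

m = 2.9260, c = 3.3184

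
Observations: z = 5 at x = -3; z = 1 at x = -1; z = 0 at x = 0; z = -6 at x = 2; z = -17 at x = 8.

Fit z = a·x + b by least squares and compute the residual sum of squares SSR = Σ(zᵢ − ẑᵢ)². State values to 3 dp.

SSR = 1.944

From the data, Σx·x = 78, Σx = 6, Σ1 = 5.
And Σx·z = -164, Σz = -17.
AᵀA·[a, b]ᵀ = Aᵀz becomes [[78, 6]; [6, 5]]·[a, b]ᵀ = [-164, -17]ᵀ.
Eliminating b: 5·(row 1) − 6·(row 2) gives 354·a = 5·(-164) − 6·(-17) = -718, so a = -359/177.
Then b = ((-17) − 6·(-359/177))/5 = -57/59.
Residuals: -7/59, -11/177, 57/59, -173/177, 34/177; SSR = 344/177.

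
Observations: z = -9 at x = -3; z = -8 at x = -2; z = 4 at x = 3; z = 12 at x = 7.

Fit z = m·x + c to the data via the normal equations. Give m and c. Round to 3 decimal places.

m = 2.166, c = -2.958

AᵀA·[m, c]ᵀ = Aᵀz reads: 71·m + 5·c = 139;  5·m + 4·c = -1.
det = 71·4 − 5² = 259.
m = (139·4 − 5·(-1))/259 = 561/259; c = (71·(-1) − 5·139)/259 = -766/259.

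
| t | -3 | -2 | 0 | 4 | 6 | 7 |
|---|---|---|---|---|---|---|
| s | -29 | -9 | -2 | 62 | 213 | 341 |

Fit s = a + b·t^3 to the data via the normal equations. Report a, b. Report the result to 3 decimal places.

Normal-equation sums: Σ1 = 6, Σt^3 = 588, Σt^3·t^3 = 169194.
Moment sums: Σs = 576, Σt^3·s = 167794.
MᵀM·[a, b]ᵀ = Mᵀs becomes [[6, 588]; [588, 169194]]·[a, b]ᵀ = [576, 167794]ᵀ.
Eliminating b: 169194·(row 1) − 588·(row 2) gives 669420·a = 169194·576 − 588·167794 = -1207128, so a = -100594/55785.
Then b = (167794 − 588·(-100594/55785))/169194 = 55673/55785.

a = -1.803, b = 0.998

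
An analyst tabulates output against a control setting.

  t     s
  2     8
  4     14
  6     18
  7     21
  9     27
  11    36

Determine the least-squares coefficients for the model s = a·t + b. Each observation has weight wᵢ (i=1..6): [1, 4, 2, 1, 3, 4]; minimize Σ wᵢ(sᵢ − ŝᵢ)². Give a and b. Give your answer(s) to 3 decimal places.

The normal equations are: 916·a + 108·b = 2916;  108·a + 15·b = 346.
Eliminating b: 15·(row 1) − 108·(row 2) gives 2076·a = 15·2916 − 108·346 = 6372, so a = 531/173.
Then b = (346 − 108·(531/173))/15 = 502/519.

a = 3.069, b = 0.967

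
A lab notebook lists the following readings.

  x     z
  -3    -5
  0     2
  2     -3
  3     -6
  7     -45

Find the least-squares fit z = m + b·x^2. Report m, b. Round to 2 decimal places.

With design matrix M, MᵀM = [[5, 71]; [71, 2579]] and Mᵀz = [-57, -2316]ᵀ.
Eliminating b: 2579·(row 1) − 71·(row 2) gives 7854·m = 2579·(-57) − 71·(-2316) = 17433, so m = 5811/2618.
Then b = ((-2316) − 71·(5811/2618))/2579 = -2511/2618.

m = 2.22, b = -0.96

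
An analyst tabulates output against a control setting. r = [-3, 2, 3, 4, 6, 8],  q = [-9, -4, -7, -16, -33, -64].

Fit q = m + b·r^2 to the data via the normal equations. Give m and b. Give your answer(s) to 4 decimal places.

m = 0.7379, b = -0.9959

Forming XᵀX = [[6, 138]; [138, 5826]] and Xᵀq = [-133, -5700]ᵀ gives XᵀX·[m, b]ᵀ = Xᵀq.
det = 6·5826 − 138² = 15912.
m = ((-133)·5826 − 138·(-5700))/15912 = 1957/2652; b = (6·(-5700) − 138·(-133))/15912 = -2641/2652.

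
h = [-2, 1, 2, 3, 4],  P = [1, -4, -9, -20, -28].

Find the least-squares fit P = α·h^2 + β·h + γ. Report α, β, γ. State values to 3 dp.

α = -1.091, β = -2.783, γ = -0.132

With design matrix X, XᵀX = [[370, 92, 34]; [92, 34, 8]; [34, 8, 5]] and XᵀP = [-664, -196, -60]ᵀ.
Inverting the 3×3 Gram matrix, [α, β, γ]ᵀ = [-2084/1911, -5318/1911, -12/91]ᵀ.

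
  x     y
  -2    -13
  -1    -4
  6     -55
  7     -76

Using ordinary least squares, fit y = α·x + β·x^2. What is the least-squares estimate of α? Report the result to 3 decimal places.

MᵀM·[α, β]ᵀ = Mᵀy reads: 90·α + 550·β = -832;  550·α + 3714·β = -5760.
Determinant 90·3714 − 550² = 31760.
α = ((-832)·3714 − 550·(-5760))/31760 = 4872/1985; β = (90·(-5760) − 550·(-832))/31760 = -760/397.

α = 2.454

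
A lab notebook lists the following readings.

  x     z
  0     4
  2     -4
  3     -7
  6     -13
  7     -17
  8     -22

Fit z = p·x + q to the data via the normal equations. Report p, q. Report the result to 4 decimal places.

Forming AᵀA = [[162, 26]; [26, 6]] and Aᵀz = [-402, -59]ᵀ gives AᵀA·[p, q]ᵀ = Aᵀz.
det = 162·6 − 26² = 296.
p = ((-402)·6 − 26·(-59))/296 = -439/148; q = (162·(-59) − 26·(-402))/296 = 447/148.

p = -2.9662, q = 3.0203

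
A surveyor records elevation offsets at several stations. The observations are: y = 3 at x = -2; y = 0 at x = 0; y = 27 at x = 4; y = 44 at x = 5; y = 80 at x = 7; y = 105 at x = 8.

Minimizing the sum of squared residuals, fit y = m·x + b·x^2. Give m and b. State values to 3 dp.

Forming AᵀA = [[158, 1036]; [1036, 7394]] and Aᵀy = [1722, 12184]ᵀ gives AᵀA·[m, b]ᵀ = Aᵀy.
Eliminating b: 7394·(row 1) − 1036·(row 2) gives 94956·m = 7394·1722 − 1036·12184 = 109844, so m = 27461/23739.
Then b = (12184 − 1036·(27461/23739))/7394 = 35270/23739.

m = 1.157, b = 1.486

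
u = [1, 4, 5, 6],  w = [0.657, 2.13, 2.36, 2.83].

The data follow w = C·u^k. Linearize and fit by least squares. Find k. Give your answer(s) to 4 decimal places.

k = 0.8126

With ln wᵢ as the transformed response and ln uᵢ as the regressor:
Σln u = 4.7875, Σ(ln u)² = 7.7225, Σln w = 2.2350, Σln u·ln w = 4.2941.
Equations: 7.7225·k + 4.7875·ln C = 4.2941;  4.7875·k + 4·ln C = 2.2350.
Slope k = (n·Σln u·ln w − Σln u·Σln w)/(n·Σ(ln u)² − (Σln u)²) = (4·4.2941 − 4.7875·2.2350)/7.9699 = 0.81260; ln C = (Σln w − k·Σln u)/n = -0.41383.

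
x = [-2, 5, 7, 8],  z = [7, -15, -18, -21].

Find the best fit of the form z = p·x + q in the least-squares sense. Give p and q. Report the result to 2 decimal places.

p = -2.81, q = 0.90

Forming MᵀM = [[142, 18]; [18, 4]] and Mᵀz = [-383, -47]ᵀ gives MᵀM·[p, q]ᵀ = Mᵀz.
Δ = 142·4 − 18² = 244.
p = ((-383)·4 − 18·(-47))/244 = -343/122; q = (142·(-47) − 18·(-383))/244 = 55/61.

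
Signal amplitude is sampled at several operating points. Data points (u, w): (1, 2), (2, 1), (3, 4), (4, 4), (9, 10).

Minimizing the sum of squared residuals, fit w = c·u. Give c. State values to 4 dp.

MᵀM·[c]ᵀ = Mᵀw reads: 111·c = 122.
Hence c = 122 / 111 ≈ 1.0991.

c = 1.0991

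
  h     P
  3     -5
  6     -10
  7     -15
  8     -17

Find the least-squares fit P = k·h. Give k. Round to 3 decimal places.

k = -2.000

With design matrix A, AᵀA = [[158]] and AᵀP = [-316]ᵀ.
Hence k = -316 / 158 ≈ -2.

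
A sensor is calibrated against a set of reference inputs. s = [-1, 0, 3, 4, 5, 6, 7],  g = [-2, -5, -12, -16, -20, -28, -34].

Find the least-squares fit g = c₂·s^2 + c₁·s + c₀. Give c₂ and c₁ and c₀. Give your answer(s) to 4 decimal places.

c₂ = -0.4109, c₁ = -1.4226, c₀ = -3.8534

Forming MᵀM = [[4660, 774, 136]; [774, 136, 24]; [136, 24, 7]] and Mᵀg = [-3540, -604, -117]ᵀ gives MᵀM·[c₂, c₁, c₀]ᵀ = Mᵀg.
Inverting the 3×3 Gram matrix, [c₂, c₁, c₀]ᵀ = [-3282/7987, -11362/7987, -30777/7987]ᵀ.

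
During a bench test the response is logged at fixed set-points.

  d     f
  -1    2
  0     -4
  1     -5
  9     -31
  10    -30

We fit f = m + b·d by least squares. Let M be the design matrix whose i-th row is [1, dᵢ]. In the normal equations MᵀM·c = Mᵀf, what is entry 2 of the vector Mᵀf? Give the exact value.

-586

Entry 2 ↔ basis d, so (Mᵀf)_{2} = Σᵢ (d)·fᵢ = (-1)·(2) + (0)·(-4) + (1)·(-5) + (9)·(-31) + (10)·(-30) = -586.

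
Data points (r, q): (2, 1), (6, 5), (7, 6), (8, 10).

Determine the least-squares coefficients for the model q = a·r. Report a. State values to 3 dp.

a = 1.007

Normal-equation sums: Σr·r = 153.
For Xᵀq: Σr·q = 154.
So XᵀX·[a]ᵀ = Xᵀq: [[153]]·[a]ᵀ = [154]ᵀ.
a = 154/153 = 1.00654.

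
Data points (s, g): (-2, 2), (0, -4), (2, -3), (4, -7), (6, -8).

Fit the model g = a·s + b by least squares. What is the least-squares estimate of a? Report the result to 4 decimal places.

a = -1.1500

From the data, Σs·s = 60, Σs = 10, Σ1 = 5.
And Σs·g = -86, Σg = -20.
MᵀM·[a, b]ᵀ = Mᵀg becomes [[60, 10]; [10, 5]]·[a, b]ᵀ = [-86, -20]ᵀ.
Eliminating b: 5·(row 1) − 10·(row 2) gives 200·a = 5·(-86) − 10·(-20) = -230, so a = -23/20.
Then b = ((-20) − 10·(-23/20))/5 = -17/10.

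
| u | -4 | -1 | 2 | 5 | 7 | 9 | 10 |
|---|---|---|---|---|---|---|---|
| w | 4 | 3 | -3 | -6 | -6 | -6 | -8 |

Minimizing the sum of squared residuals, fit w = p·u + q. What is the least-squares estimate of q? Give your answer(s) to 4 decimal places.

q = 0.3449

Entries of XᵀX: Σu·u = 276, Σu = 28, Σ1 = 7.
Moment sums: Σu·w = -231, Σw = -22.
So XᵀX·[p, q]ᵀ = Xᵀw: [[276, 28]; [28, 7]]·[p, q]ᵀ = [-231, -22]ᵀ.
Δ = 276·7 − 28² = 1148.
p = ((-231)·7 − 28·(-22))/1148 = -143/164; q = (276·(-22) − 28·(-231))/1148 = 99/287.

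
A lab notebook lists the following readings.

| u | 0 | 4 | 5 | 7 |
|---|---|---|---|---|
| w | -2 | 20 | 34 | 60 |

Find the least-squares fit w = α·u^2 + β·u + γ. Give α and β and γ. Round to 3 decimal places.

Sums needed: Σu^2·u^2 = 3282, Σu^2·u = 532, Σu^2 = 90, Σu·u = 90, Σu = 16, Σ1 = 4.
Right-hand side: Σu^2·w = 4110, Σu·w = 670, Σw = 112.
So AᵀA·[α, β, γ]ᵀ = Aᵀw: [[3282, 532, 90]; [532, 90, 16]; [90, 16, 4]]·[α, β, γ]ᵀ = [4110, 670, 112]ᵀ.
Row-reducing yields α = 1578/1549, β = 2787/1549, γ = -3281/1549.

α = 1.019, β = 1.799, γ = -2.118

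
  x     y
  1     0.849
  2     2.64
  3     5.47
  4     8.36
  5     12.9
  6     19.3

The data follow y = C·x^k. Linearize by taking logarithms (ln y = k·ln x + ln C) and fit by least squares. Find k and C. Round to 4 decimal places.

Linearized form: ln y = k·ln x + ln C. From the 6 transformed points,
Sums: Σln x = 6.5793, Σ(ln x)² = 9.4099, Σln y = 10.1472, Σln x·ln y = 14.9030.
Normal system: [[9.4099, 6.5793]; [6.5793, 6]]·[k, ln C]ᵀ = [14.9030, 10.1472]ᵀ.
Slope k = (n·Σln x·ln y − Σln x·Σln y)/(n·Σ(ln x)² − (Σln x)²) = (6·14.9030 − 6.5793·10.1472)/13.1729 = 1.71999; ln C = (Σln y − k·Σln x)/n = -0.19484, so C = exp(-0.19484) = 0.82296.

k = 1.7200, C = 0.8230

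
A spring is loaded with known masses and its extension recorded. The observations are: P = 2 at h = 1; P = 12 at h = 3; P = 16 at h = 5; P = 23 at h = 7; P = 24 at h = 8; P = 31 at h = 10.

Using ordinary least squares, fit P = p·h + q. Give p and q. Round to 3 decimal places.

p = 3.054, q = 0.693

Setting ∂/∂p … = 0 gives: 248·p + 34·q = 781;  34·p + 6·q = 108.
(Σh·h = 248, Σh = 34, Σ1 = 6, Σh·P = 781, ΣP = 108.)
Determinant 248·6 − 34² = 332.
p = (781·6 − 34·108)/332 = 507/166; q = (248·108 − 34·781)/332 = 115/166.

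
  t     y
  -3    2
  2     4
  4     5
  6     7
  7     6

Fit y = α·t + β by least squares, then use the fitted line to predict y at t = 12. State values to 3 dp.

Entries of XᵀX: Σt·t = 114, Σt = 16, Σ1 = 5.
And Σt·y = 106, Σy = 24.
Eliminating β: 5·(row 1) − 16·(row 2) gives 314·α = 5·106 − 16·24 = 146, so α = 73/157.
Then β = (24 − 16·(73/157))/5 = 520/157.
At t = 12: ŷ = (73/157)·(12) + (520/157)·(1) = 1396/157.

ŷ = 8.892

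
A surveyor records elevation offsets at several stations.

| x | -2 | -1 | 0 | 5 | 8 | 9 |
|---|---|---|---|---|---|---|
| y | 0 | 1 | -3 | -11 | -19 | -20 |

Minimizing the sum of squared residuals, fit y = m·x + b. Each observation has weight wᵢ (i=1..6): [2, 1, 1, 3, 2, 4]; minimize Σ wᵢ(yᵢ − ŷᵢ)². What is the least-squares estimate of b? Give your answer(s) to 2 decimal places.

b = -2.63

Normal-equation sums: Σwᵢ·x·x = 536, Σwᵢ·x = 62, Σwᵢ·1 = 13.
Right-hand side: Σwᵢ·x·y = -1190, Σwᵢ·y = -153.
MᵀWM·[m, b]ᵀ = MᵀWy becomes [[536, 62]; [62, 13]]·[m, b]ᵀ = [-1190, -153]ᵀ.
Δ = 536·13 − 62² = 3124.
m = ((-1190)·13 − 62·(-153))/3124 = -136/71; b = (536·(-153) − 62·(-1190))/3124 = -187/71.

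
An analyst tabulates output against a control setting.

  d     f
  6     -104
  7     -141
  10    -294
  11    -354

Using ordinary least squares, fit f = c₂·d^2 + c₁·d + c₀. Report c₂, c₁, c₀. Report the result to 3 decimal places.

c₂ = -2.875, c₁ = -1.390, c₀ = 8.500

Compute the Gram sums: Σd^2·d^2 = 28338, Σd^2·d = 2890, Σd^2 = 306, Σd·d = 306, Σd = 34, Σ1 = 4.
For Aᵀf: Σd^2·f = -82887, Σd·f = -8445, Σf = -893.
AᵀA·[c₂, c₁, c₀]ᵀ = Aᵀf becomes [[28338, 2890, 306]; [2890, 306, 34]; [306, 34, 4]]·[c₂, c₁, c₀]ᵀ = [-82887, -8445, -893]ᵀ.
Solving the 3×3 system (Gaussian elimination) gives c₂ = -23/8, c₁ = -189/136, c₀ = 17/2.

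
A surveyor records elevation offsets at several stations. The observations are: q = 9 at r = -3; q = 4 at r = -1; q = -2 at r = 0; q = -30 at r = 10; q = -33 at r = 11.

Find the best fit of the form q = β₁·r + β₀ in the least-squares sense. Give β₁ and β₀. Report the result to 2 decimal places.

From the data, Σr·r = 231, Σr = 17, Σ1 = 5.
For Aᵀq: Σr·q = -694, Σq = -52.
AᵀA·[β₁, β₀]ᵀ = Aᵀq becomes [[231, 17]; [17, 5]]·[β₁, β₀]ᵀ = [-694, -52]ᵀ.
det = 231·5 − 17² = 866.
β₁ = ((-694)·5 − 17·(-52))/866 = -1293/433; β₀ = (231·(-52) − 17·(-694))/866 = -107/433.

β₁ = -2.99, β₀ = -0.25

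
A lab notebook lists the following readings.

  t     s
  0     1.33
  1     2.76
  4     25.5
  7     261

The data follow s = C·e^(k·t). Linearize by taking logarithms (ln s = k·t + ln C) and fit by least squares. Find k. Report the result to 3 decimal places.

k = 0.754

Taking logs, ln s = k·t + ln C, so regress ln s on t.
Σt = 12.0000, Σ(t)² = 66.0000, Σln s = 10.1036, Σt·ln s = 52.9216.
Equations: 66.0000·k + 12.0000·ln C = 52.9216;  12.0000·k + 4·ln C = 10.1036.
Slope k = (n·Σt·ln s − Σt·Σln s)/(n·Σ(t)² − (Σt)²) = (4·52.9216 − 12.0000·10.1036)/120.0000 = 0.75369; ln C = (Σln s − k·Σt)/n = 0.26483.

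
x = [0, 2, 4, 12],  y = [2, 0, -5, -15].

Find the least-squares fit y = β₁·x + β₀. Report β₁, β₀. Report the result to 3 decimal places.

β₁ = -1.434, β₀ = 1.952

Setting ∂/∂β₁ … = 0 gives: 164·β₁ + 18·β₀ = -200;  18·β₁ + 4·β₀ = -18.
(Σx·x = 164, Σx = 18, Σ1 = 4, Σx·y = -200, Σy = -18.)
Determinant 164·4 − 18² = 332.
β₁ = ((-200)·4 − 18·(-18))/332 = -119/83; β₀ = (164·(-18) − 18·(-200))/332 = 162/83.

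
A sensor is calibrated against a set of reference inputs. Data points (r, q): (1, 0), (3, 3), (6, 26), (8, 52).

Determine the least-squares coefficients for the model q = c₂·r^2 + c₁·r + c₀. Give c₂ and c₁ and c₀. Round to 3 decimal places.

c₂ = 1.150, c₁ = -2.884, c₀ = 1.605

Compute the Gram sums: Σr^2·r^2 = 5474, Σr^2·r = 756, Σr^2 = 110, Σr·r = 110, Σr = 18, Σ1 = 4.
Moment sums: Σr^2·q = 4291, Σr·q = 581, Σq = 81.
Row-reducing yields c₂ = 23/20, c₁ = -1673/580, c₀ = 931/580.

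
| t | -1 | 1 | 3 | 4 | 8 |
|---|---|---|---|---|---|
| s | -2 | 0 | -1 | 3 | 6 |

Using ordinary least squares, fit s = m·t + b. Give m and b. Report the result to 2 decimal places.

Setting ∂/∂m … = 0 gives: 91·m + 15·b = 59;  15·m + 5·b = 6.
det = 91·5 − 15² = 230.
m = (59·5 − 15·6)/230 = 41/46; b = (91·6 − 15·59)/230 = -339/230.

m = 0.89, b = -1.47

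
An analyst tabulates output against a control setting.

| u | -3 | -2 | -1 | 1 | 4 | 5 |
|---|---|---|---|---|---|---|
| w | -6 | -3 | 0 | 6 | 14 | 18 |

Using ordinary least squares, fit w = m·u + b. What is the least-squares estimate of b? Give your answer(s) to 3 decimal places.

Forming AᵀA = [[56, 4]; [4, 6]] and Aᵀw = [176, 29]ᵀ gives AᵀA·[m, b]ᵀ = Aᵀw.
Determinant 56·6 − 4² = 320.
m = (176·6 − 4·29)/320 = 47/16; b = (56·29 − 4·176)/320 = 23/8.

b = 2.875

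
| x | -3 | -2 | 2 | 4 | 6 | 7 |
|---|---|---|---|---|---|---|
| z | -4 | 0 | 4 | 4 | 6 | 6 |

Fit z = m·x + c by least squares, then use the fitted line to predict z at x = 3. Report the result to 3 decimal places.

ẑ = 3.266

Normal-equation sums: Σx·x = 118, Σx = 14, Σ1 = 6.
Right-hand side: Σx·z = 114, Σz = 16.
Eliminating c: 6·(row 1) − 14·(row 2) gives 512·m = 6·114 − 14·16 = 460, so m = 115/128.
Then c = (16 − 14·(115/128))/6 = 73/128.
At x = 3: ẑ = (115/128)·(3) + (73/128)·(1) = 209/64.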